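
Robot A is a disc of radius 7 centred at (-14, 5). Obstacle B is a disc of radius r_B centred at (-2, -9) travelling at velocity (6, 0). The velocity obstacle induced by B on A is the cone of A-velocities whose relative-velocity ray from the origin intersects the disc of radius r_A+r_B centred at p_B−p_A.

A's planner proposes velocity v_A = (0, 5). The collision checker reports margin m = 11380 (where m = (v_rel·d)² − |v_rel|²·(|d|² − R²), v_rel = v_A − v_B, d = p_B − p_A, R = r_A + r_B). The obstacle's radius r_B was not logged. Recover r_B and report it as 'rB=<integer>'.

m = 11380
d = (12, -14);  v_rel = (-6, 5),  |v_rel|² = 61
v_rel×d = (-6)·(-14) − (5)·(12) = 24
since m = R²·61 − 24²:  R² = (576 + 11380) / 61 = 196
R = √196 = 14  ⇒  r_B = 14 − 7 = 7

rB=7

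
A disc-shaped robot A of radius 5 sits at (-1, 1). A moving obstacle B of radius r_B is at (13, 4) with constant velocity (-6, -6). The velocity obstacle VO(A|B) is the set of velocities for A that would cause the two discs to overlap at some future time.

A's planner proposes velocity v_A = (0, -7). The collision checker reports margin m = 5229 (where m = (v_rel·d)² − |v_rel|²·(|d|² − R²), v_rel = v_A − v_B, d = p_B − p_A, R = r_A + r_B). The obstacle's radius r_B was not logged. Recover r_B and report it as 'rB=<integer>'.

m = 5229
d = (14, 3);  v_rel = (6, -1),  |v_rel|² = 37
v_rel×d = (6)·(3) − (-1)·(14) = 32
since m = R²·37 − 32²:  R² = (1024 + 5229) / 37 = 169
R = √169 = 13  ⇒  r_B = 13 − 5 = 8

rB=8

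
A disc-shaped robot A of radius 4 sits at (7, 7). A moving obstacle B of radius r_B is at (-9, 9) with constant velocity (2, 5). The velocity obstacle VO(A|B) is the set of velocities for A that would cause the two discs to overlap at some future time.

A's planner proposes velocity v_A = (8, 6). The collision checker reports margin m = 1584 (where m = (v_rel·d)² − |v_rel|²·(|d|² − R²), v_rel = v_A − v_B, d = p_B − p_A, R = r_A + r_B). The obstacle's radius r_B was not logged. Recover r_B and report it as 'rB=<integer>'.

m = 1584
d = (-16, 2);  v_rel = (6, 1),  |v_rel|² = 37
v_rel×d = (6)·(2) − (1)·(-16) = 28
since m = R²·37 − 28²:  R² = (784 + 1584) / 37 = 64
R = √64 = 8  ⇒  r_B = 8 − 4 = 4

rB=4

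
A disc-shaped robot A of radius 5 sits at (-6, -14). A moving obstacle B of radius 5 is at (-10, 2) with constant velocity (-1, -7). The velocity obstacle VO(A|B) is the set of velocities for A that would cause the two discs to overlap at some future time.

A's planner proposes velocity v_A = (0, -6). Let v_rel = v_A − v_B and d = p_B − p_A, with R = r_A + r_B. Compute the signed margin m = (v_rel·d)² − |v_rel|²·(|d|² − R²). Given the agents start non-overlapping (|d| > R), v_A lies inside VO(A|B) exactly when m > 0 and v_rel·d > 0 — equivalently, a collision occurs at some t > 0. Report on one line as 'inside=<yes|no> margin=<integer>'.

d = (-4, 16),  |d|² = 272;  R = 5+5 = 10,  c = 272−10² = 172
v_rel = (1, 1),  |v_rel|² = 2;  v_rel·d = (1)·(-4) + (1)·(16) = 12
2·t² − 24·t + 172 = 0  ⇒  m = 12² − 2·172 = -200
m = -200 < 0,  v_rel·d = 12 > 0  ⇒  outside

inside=no margin=-200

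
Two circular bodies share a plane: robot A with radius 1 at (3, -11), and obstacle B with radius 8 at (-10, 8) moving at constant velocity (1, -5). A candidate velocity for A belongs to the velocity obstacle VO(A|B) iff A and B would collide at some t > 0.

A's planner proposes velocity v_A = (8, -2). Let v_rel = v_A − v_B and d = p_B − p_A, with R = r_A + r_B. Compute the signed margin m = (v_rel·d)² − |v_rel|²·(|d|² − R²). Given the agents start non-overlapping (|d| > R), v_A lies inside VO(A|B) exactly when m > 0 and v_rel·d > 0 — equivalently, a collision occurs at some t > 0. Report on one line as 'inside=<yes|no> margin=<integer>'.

d = (-13, 19),  |d|² = 530;  R = 1+8 = 9,  c = 530−9² = 449
v_rel = (7, 3),  |v_rel|² = 58;  v_rel·d = (7)·(-13) + (3)·(19) = -34
58·t² + 68·t + 449 = 0  ⇒  m = (-34)² − 58·449 = -24886
m = -24886 < 0,  v_rel·d = -34 < 0  ⇒  outside

inside=no margin=-24886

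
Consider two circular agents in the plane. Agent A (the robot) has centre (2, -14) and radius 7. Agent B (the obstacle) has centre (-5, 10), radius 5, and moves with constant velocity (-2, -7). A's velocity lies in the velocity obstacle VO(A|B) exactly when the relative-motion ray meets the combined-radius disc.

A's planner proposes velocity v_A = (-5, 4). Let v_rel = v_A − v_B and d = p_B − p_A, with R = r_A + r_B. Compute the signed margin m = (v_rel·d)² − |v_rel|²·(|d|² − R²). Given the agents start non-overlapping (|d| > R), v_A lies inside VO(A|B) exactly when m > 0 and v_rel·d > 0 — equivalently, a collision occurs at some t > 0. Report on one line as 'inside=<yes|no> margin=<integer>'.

d = (-7, 24),  |d|² = 625;  R = 7+5 = 12,  c = 625−12² = 481
v_rel = (-3, 11),  |v_rel|² = 130;  v_rel·d = (-3)·(-7) + (11)·(24) = 285
130·t² − 570·t + 481 = 0  ⇒  m = 285² − 130·481 = 18695
m = 18695 > 0,  v_rel·d = 285 > 0  ⇒  inside

inside=yes margin=18695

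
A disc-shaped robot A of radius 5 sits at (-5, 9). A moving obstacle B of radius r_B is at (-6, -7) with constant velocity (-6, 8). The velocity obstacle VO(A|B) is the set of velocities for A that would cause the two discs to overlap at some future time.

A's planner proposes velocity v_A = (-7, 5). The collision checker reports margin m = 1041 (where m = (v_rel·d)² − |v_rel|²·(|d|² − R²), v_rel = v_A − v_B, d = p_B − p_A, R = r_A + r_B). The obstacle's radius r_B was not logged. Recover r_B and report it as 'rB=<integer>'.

m = 1041
d = (-1, -16);  v_rel = (-1, -3),  |v_rel|² = 10
v_rel×d = (-1)·(-16) − (-3)·(-1) = 13
since m = R²·10 − 13²:  R² = (169 + 1041) / 10 = 121
R = √121 = 11  ⇒  r_B = 11 − 5 = 6

rB=6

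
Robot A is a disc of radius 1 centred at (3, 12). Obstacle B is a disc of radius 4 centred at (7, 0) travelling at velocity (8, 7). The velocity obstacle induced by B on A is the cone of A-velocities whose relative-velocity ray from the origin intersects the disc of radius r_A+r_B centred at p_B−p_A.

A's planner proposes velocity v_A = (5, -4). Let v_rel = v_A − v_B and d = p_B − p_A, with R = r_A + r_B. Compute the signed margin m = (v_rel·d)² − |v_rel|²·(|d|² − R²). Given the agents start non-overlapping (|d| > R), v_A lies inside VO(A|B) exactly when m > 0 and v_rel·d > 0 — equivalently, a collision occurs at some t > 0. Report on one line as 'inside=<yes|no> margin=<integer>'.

d = (4, -12),  |d|² = 160;  R = 1+4 = 5,  c = 160−5² = 135
v_rel = (-3, -11),  |v_rel|² = 130;  v_rel·d = (-3)·(4) + (-11)·(-12) = 120
130·t² − 240·t + 135 = 0  ⇒  m = 120² − 130·135 = -3150
m = -3150 < 0,  v_rel·d = 120 > 0  ⇒  outside

inside=no margin=-3150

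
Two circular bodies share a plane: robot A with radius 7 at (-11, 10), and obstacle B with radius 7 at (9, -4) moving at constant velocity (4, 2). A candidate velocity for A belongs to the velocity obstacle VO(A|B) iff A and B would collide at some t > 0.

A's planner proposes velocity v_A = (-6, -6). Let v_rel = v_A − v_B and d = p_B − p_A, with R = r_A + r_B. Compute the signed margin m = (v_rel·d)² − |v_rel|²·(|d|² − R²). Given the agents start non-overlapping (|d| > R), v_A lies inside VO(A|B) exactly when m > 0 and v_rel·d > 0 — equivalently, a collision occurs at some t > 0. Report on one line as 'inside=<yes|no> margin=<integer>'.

d = (20, -14),  |d|² = 596;  R = 7+7 = 14,  c = 596−14² = 400
v_rel = (-10, -8),  |v_rel|² = 164;  v_rel·d = (-10)·(20) + (-8)·(-14) = -88
164·t² + 176·t + 400 = 0  ⇒  m = (-88)² − 164·400 = -57856
m = -57856 < 0,  v_rel·d = -88 < 0  ⇒  outside

inside=no margin=-57856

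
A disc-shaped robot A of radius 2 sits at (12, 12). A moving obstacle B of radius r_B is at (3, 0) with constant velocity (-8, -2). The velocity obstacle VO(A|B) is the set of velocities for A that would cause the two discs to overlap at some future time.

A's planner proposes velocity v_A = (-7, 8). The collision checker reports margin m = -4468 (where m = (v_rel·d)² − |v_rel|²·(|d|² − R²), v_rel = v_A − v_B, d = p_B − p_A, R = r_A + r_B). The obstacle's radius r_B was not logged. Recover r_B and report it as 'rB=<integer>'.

m = -4468
d = (-9, -12);  v_rel = (1, 10),  |v_rel|² = 101
v_rel×d = (1)·(-12) − (10)·(-9) = 78
since m = R²·101 − 78²:  R² = (6084 + -4468) / 101 = 16
R = √16 = 4  ⇒  r_B = 4 − 2 = 2

rB=2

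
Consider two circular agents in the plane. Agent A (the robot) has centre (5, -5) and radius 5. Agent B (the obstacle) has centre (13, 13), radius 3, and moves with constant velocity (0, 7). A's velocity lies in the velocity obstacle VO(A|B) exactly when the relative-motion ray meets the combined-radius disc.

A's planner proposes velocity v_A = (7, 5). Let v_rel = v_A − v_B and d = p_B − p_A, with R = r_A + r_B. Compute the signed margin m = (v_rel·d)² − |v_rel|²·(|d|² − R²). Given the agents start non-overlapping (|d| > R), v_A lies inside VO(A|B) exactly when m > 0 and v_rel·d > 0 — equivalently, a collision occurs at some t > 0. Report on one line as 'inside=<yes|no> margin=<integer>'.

d = (8, 18),  |d|² = 388;  R = 5+3 = 8,  c = 388−8² = 324
v_rel = (7, -2),  |v_rel|² = 53;  v_rel·d = (7)·(8) + (-2)·(18) = 20
53·t² − 40·t + 324 = 0  ⇒  m = 20² − 53·324 = -16772
m = -16772 < 0,  v_rel·d = 20 > 0  ⇒  outside

inside=no margin=-16772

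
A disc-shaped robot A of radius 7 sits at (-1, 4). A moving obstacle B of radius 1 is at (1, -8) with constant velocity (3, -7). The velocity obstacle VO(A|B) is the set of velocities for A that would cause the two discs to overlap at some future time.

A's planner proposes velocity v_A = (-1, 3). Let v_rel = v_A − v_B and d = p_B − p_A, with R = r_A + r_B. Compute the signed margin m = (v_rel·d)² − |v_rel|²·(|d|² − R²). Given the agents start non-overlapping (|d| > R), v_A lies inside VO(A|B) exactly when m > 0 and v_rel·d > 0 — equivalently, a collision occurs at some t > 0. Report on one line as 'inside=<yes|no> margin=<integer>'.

d = (2, -12),  |d|² = 148;  R = 7+1 = 8,  c = 148−8² = 84
v_rel = (-4, 10),  |v_rel|² = 116;  v_rel·d = (-4)·(2) + (10)·(-12) = -128
116·t² + 256·t + 84 = 0  ⇒  m = (-128)² − 116·84 = 6640
m = 6640 > 0,  v_rel·d = -128 < 0  ⇒  outside

inside=no margin=6640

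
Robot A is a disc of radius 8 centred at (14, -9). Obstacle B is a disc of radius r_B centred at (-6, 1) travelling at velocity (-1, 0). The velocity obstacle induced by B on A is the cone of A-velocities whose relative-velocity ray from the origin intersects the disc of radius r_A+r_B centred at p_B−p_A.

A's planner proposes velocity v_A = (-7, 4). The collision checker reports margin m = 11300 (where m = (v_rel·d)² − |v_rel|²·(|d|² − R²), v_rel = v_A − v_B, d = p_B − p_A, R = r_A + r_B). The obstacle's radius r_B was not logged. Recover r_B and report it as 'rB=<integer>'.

m = 11300
d = (-20, 10);  v_rel = (-6, 4),  |v_rel|² = 52
v_rel×d = (-6)·(10) − (4)·(-20) = 20
since m = R²·52 − 20²:  R² = (400 + 11300) / 52 = 225
R = √225 = 15  ⇒  r_B = 15 − 8 = 7

rB=7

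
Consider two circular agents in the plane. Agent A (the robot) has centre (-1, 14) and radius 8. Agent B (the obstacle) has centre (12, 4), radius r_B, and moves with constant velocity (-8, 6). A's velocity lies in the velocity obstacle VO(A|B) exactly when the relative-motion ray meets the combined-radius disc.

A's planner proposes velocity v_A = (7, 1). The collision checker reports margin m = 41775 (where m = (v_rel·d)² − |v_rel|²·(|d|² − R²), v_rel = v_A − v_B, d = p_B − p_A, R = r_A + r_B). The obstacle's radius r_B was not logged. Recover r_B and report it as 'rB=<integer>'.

m = 41775
d = (13, -10);  v_rel = (15, -5),  |v_rel|² = 250
v_rel×d = (15)·(-10) − (-5)·(13) = -85
since m = R²·250 − (-85)²:  R² = (7225 + 41775) / 250 = 196
R = √196 = 14  ⇒  r_B = 14 − 8 = 6

rB=6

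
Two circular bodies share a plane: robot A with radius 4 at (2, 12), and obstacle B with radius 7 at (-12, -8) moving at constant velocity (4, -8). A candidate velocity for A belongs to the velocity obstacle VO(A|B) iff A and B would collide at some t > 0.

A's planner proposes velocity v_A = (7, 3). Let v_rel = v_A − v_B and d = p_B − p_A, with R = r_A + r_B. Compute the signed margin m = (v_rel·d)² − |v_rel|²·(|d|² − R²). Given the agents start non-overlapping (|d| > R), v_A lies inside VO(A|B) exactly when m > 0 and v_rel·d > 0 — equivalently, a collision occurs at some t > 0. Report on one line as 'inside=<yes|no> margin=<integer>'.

d = (-14, -20),  |d|² = 596;  R = 4+7 = 11,  c = 596−11² = 475
v_rel = (3, 11),  |v_rel|² = 130;  v_rel·d = (3)·(-14) + (11)·(-20) = -262
130·t² + 524·t + 475 = 0  ⇒  m = (-262)² − 130·475 = 6894
m = 6894 > 0,  v_rel·d = -262 < 0  ⇒  outside

inside=no margin=6894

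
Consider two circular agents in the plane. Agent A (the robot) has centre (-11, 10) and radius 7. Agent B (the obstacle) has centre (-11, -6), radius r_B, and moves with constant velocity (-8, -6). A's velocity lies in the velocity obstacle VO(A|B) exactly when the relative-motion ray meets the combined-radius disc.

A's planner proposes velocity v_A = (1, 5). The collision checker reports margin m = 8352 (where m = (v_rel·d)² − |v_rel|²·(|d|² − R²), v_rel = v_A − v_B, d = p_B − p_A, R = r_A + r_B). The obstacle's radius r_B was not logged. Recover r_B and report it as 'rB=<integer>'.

m = 8352
d = (0, -16);  v_rel = (9, 11),  |v_rel|² = 202
v_rel×d = (9)·(-16) − (11)·(0) = -144
since m = R²·202 − (-144)²:  R² = (20736 + 8352) / 202 = 144
R = √144 = 12  ⇒  r_B = 12 − 7 = 5

rB=5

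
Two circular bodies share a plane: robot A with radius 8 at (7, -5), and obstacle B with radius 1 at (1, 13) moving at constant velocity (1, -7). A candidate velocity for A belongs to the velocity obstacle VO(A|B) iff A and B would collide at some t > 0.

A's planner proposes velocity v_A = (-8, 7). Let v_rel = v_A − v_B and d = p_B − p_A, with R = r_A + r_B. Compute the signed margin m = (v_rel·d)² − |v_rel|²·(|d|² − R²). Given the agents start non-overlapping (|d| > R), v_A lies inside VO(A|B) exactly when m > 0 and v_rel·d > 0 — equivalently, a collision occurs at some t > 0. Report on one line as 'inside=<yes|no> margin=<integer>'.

d = (-6, 18),  |d|² = 360;  R = 8+1 = 9,  c = 360−9² = 279
v_rel = (-9, 14),  |v_rel|² = 277;  v_rel·d = (-9)·(-6) + (14)·(18) = 306
277·t² − 612·t + 279 = 0  ⇒  m = 306² − 277·279 = 16353
m = 16353 > 0,  v_rel·d = 306 > 0  ⇒  inside

inside=yes margin=16353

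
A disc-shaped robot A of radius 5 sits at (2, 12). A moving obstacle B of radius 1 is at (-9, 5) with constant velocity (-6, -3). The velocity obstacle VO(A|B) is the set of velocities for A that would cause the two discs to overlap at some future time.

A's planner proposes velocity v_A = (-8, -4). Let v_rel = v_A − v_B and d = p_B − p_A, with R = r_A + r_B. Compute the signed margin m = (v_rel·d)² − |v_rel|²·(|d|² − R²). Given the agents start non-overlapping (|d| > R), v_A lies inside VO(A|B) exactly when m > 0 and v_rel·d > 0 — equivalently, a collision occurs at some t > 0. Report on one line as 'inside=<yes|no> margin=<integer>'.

d = (-11, -7),  |d|² = 170;  R = 5+1 = 6,  c = 170−6² = 134
v_rel = (-2, -1),  |v_rel|² = 5;  v_rel·d = (-2)·(-11) + (-1)·(-7) = 29
5·t² − 58·t + 134 = 0  ⇒  m = 29² − 5·134 = 171
m = 171 > 0,  v_rel·d = 29 > 0  ⇒  inside

inside=yes margin=171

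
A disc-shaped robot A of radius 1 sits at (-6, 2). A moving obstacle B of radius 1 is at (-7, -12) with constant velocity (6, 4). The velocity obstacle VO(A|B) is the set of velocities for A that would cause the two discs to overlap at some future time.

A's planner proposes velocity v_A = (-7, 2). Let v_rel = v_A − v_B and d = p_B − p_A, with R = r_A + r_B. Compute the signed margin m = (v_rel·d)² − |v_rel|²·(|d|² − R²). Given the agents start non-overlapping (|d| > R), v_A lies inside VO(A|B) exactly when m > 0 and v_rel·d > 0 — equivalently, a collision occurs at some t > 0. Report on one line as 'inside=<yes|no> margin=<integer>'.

d = (-1, -14),  |d|² = 197;  R = 1+1 = 2,  c = 197−2² = 193
v_rel = (-13, -2),  |v_rel|² = 173;  v_rel·d = (-13)·(-1) + (-2)·(-14) = 41
173·t² − 82·t + 193 = 0  ⇒  m = 41² − 173·193 = -31708
m = -31708 < 0,  v_rel·d = 41 > 0  ⇒  outside

inside=no margin=-31708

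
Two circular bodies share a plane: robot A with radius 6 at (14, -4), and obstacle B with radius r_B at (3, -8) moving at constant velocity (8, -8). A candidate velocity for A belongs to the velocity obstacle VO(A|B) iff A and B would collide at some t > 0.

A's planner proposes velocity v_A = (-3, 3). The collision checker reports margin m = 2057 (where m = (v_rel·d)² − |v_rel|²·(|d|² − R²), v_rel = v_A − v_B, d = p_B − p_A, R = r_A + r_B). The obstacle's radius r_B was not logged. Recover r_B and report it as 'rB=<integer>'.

m = 2057
d = (-11, -4);  v_rel = (-11, 11),  |v_rel|² = 242
v_rel×d = (-11)·(-4) − (11)·(-11) = 165
since m = R²·242 − 165²:  R² = (27225 + 2057) / 242 = 121
R = √121 = 11  ⇒  r_B = 11 − 6 = 5

rB=5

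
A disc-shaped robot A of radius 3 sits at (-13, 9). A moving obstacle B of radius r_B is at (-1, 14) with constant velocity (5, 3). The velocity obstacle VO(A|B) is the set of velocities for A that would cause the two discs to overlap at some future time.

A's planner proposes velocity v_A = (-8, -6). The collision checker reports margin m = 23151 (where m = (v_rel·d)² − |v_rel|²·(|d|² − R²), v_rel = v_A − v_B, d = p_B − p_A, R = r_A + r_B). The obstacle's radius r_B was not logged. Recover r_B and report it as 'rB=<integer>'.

m = 23151
d = (12, 5);  v_rel = (-13, -9),  |v_rel|² = 250
v_rel×d = (-13)·(5) − (-9)·(12) = 43
since m = R²·250 − 43²:  R² = (1849 + 23151) / 250 = 100
R = √100 = 10  ⇒  r_B = 10 − 3 = 7

rB=7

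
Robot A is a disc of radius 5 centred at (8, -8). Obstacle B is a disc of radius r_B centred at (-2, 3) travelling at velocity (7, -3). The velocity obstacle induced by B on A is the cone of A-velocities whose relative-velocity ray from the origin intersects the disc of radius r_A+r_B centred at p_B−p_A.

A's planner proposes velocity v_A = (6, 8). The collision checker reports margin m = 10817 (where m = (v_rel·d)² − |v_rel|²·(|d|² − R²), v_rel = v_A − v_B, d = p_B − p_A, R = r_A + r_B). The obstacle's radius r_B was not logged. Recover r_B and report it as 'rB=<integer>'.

m = 10817
d = (-10, 11);  v_rel = (-1, 11),  |v_rel|² = 122
v_rel×d = (-1)·(11) − (11)·(-10) = 99
since m = R²·122 − 99²:  R² = (9801 + 10817) / 122 = 169
R = √169 = 13  ⇒  r_B = 13 − 5 = 8

rB=8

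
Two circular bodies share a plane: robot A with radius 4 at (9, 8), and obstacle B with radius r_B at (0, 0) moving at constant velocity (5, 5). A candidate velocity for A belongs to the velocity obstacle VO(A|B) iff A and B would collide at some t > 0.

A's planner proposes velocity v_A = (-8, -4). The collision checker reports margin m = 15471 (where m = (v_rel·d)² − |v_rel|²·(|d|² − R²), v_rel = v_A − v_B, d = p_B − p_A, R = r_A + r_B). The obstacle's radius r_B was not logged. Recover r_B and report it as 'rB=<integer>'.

m = 15471
d = (-9, -8);  v_rel = (-13, -9),  |v_rel|² = 250
v_rel×d = (-13)·(-8) − (-9)·(-9) = 23
since m = R²·250 − 23²:  R² = (529 + 15471) / 250 = 64
R = √64 = 8  ⇒  r_B = 8 − 4 = 4

rB=4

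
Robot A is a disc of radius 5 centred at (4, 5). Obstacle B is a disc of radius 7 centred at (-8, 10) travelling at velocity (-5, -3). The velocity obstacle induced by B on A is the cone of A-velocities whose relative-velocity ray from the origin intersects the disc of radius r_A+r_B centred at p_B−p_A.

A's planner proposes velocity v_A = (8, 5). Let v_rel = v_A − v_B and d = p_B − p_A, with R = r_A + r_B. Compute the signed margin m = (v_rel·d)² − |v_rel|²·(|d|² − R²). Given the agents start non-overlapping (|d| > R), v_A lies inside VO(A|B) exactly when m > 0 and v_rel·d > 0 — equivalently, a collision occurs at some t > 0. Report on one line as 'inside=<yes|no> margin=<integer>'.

d = (-12, 5),  |d|² = 169;  R = 5+7 = 12,  c = 169−12² = 25
v_rel = (13, 8),  |v_rel|² = 233;  v_rel·d = (13)·(-12) + (8)·(5) = -116
233·t² + 232·t + 25 = 0  ⇒  m = (-116)² − 233·25 = 7631
m = 7631 > 0,  v_rel·d = -116 < 0  ⇒  outside

inside=no margin=7631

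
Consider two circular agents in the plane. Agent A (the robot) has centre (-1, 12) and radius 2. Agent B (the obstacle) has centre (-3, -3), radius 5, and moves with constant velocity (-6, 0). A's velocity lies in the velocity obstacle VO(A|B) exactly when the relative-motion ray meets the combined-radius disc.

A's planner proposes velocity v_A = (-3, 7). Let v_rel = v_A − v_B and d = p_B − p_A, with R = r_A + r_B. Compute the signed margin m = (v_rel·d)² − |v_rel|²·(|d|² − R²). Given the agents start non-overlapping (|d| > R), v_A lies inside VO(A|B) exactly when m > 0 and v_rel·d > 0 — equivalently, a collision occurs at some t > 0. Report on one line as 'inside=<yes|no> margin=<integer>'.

d = (-2, -15),  |d|² = 229;  R = 2+5 = 7,  c = 229−7² = 180
v_rel = (3, 7),  |v_rel|² = 58;  v_rel·d = (3)·(-2) + (7)·(-15) = -111
58·t² + 222·t + 180 = 0  ⇒  m = (-111)² − 58·180 = 1881
m = 1881 > 0,  v_rel·d = -111 < 0  ⇒  outside

inside=no margin=1881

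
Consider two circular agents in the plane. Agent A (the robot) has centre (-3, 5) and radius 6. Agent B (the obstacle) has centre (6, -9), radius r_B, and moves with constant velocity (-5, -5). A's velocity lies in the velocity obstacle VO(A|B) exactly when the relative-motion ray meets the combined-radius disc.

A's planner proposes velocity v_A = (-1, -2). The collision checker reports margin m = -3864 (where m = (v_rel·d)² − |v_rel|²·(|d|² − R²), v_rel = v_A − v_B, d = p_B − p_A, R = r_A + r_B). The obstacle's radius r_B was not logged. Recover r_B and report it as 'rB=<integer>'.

m = -3864
d = (9, -14);  v_rel = (4, 3),  |v_rel|² = 25
v_rel×d = (4)·(-14) − (3)·(9) = -83
since m = R²·25 − (-83)²:  R² = (6889 + -3864) / 25 = 121
R = √121 = 11  ⇒  r_B = 11 − 6 = 5

rB=5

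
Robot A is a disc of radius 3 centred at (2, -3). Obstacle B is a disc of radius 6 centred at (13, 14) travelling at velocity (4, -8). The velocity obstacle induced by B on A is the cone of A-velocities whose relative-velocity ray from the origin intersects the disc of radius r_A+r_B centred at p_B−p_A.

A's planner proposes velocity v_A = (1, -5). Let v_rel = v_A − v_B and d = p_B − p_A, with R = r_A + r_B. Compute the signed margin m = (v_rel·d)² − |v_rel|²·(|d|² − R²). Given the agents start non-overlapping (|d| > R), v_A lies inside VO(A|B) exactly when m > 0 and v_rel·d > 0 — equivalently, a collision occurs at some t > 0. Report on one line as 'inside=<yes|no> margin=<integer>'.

d = (11, 17),  |d|² = 410;  R = 3+6 = 9,  c = 410−9² = 329
v_rel = (-3, 3),  |v_rel|² = 18;  v_rel·d = (-3)·(11) + (3)·(17) = 18
18·t² − 36·t + 329 = 0  ⇒  m = 18² − 18·329 = -5598
m = -5598 < 0,  v_rel·d = 18 > 0  ⇒  outside

inside=no margin=-5598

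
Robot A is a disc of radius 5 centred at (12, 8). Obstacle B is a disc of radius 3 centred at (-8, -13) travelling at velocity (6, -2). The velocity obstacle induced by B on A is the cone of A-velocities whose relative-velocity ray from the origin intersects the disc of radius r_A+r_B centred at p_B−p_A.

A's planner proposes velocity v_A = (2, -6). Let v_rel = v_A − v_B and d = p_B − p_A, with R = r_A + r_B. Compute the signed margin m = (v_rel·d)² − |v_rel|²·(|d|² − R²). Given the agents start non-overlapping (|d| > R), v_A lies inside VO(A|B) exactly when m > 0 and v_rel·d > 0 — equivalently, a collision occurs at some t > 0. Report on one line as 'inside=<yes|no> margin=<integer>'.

d = (-20, -21),  |d|² = 841;  R = 5+3 = 8,  c = 841−8² = 777
v_rel = (-4, -4),  |v_rel|² = 32;  v_rel·d = (-4)·(-20) + (-4)·(-21) = 164
32·t² − 328·t + 777 = 0  ⇒  m = 164² − 32·777 = 2032
m = 2032 > 0,  v_rel·d = 164 > 0  ⇒  inside

inside=yes margin=2032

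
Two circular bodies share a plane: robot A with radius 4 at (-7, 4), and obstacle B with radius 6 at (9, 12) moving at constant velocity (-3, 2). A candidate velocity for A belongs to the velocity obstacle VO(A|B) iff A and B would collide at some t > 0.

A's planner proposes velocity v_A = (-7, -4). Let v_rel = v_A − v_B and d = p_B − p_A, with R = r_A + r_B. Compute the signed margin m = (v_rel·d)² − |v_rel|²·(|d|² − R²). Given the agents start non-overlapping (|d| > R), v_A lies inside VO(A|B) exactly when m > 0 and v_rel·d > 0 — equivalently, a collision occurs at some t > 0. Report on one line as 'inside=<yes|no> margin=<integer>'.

d = (16, 8),  |d|² = 320;  R = 4+6 = 10,  c = 320−10² = 220
v_rel = (-4, -6),  |v_rel|² = 52;  v_rel·d = (-4)·(16) + (-6)·(8) = -112
52·t² + 224·t + 220 = 0  ⇒  m = (-112)² − 52·220 = 1104
m = 1104 > 0,  v_rel·d = -112 < 0  ⇒  outside

inside=no margin=1104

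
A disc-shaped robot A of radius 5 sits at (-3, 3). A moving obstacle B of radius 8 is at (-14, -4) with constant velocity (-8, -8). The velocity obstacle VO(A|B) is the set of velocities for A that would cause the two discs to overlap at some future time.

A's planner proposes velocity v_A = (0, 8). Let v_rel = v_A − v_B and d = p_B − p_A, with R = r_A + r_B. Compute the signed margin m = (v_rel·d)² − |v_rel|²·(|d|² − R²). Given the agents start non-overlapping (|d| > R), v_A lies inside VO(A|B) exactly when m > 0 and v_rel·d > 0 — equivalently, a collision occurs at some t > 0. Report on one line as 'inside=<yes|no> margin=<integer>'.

d = (-11, -7),  |d|² = 170;  R = 5+8 = 13,  c = 170−13² = 1
v_rel = (8, 16),  |v_rel|² = 320;  v_rel·d = (8)·(-11) + (16)·(-7) = -200
320·t² + 400·t + 1 = 0  ⇒  m = (-200)² − 320·1 = 39680
m = 39680 > 0,  v_rel·d = -200 < 0  ⇒  outside

inside=no margin=39680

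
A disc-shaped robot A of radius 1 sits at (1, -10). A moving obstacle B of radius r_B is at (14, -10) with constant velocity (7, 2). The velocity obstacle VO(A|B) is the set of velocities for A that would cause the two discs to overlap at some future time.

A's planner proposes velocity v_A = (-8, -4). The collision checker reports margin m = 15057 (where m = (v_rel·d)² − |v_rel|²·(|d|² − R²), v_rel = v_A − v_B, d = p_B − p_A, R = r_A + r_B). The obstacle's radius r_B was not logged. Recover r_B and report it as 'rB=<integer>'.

m = 15057
d = (13, 0);  v_rel = (-15, -6),  |v_rel|² = 261
v_rel×d = (-15)·(0) − (-6)·(13) = 78
since m = R²·261 − 78²:  R² = (6084 + 15057) / 261 = 81
R = √81 = 9  ⇒  r_B = 9 − 1 = 8

rB=8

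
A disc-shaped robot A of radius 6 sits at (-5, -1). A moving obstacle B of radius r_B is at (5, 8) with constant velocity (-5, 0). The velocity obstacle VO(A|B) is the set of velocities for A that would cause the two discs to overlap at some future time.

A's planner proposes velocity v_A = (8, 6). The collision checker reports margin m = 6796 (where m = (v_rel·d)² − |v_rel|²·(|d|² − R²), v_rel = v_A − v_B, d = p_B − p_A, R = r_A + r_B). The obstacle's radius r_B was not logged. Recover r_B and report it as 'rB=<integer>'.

m = 6796
d = (10, 9);  v_rel = (13, 6),  |v_rel|² = 205
v_rel×d = (13)·(9) − (6)·(10) = 57
since m = R²·205 − 57²:  R² = (3249 + 6796) / 205 = 49
R = √49 = 7  ⇒  r_B = 7 − 6 = 1

rB=1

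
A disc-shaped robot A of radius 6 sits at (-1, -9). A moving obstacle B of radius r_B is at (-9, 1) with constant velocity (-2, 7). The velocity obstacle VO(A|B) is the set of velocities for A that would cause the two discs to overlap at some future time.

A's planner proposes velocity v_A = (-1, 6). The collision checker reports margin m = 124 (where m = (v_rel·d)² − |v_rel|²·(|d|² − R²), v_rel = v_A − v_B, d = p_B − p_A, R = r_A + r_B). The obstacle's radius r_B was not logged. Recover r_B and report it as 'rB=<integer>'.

m = 124
d = (-8, 10);  v_rel = (1, -1),  |v_rel|² = 2
v_rel×d = (1)·(10) − (-1)·(-8) = 2
since m = R²·2 − 2²:  R² = (4 + 124) / 2 = 64
R = √64 = 8  ⇒  r_B = 8 − 6 = 2

rB=2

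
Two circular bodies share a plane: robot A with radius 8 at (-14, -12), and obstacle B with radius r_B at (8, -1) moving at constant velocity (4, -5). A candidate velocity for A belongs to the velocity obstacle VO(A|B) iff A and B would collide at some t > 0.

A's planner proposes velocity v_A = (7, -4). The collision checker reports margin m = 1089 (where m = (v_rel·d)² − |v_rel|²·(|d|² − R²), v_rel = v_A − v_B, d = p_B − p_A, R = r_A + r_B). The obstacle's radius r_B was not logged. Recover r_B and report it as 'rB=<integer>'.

m = 1089
d = (22, 11);  v_rel = (3, 1),  |v_rel|² = 10
v_rel×d = (3)·(11) − (1)·(22) = 11
since m = R²·10 − 11²:  R² = (121 + 1089) / 10 = 121
R = √121 = 11  ⇒  r_B = 11 − 8 = 3

rB=3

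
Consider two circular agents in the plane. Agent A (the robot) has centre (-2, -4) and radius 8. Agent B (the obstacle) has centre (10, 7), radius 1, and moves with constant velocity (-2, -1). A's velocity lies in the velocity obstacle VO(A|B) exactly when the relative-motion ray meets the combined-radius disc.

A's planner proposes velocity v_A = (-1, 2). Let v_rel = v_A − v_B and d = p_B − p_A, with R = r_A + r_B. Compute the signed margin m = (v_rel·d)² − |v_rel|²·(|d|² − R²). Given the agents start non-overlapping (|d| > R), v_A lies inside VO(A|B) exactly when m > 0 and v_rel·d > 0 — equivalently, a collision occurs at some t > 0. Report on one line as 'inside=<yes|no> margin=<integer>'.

d = (12, 11),  |d|² = 265;  R = 8+1 = 9,  c = 265−9² = 184
v_rel = (1, 3),  |v_rel|² = 10;  v_rel·d = (1)·(12) + (3)·(11) = 45
10·t² − 90·t + 184 = 0  ⇒  m = 45² − 10·184 = 185
m = 185 > 0,  v_rel·d = 45 > 0  ⇒  inside

inside=yes margin=185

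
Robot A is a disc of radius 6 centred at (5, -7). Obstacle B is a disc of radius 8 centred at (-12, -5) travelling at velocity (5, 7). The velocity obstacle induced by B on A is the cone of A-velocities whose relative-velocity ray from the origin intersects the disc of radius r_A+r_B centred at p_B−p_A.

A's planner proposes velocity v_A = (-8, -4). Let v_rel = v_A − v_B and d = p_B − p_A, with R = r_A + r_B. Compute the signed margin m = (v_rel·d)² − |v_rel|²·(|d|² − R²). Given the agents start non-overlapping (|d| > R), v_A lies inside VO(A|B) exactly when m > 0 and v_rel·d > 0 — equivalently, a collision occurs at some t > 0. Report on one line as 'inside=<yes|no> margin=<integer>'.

d = (-17, 2),  |d|² = 293;  R = 6+8 = 14,  c = 293−14² = 97
v_rel = (-13, -11),  |v_rel|² = 290;  v_rel·d = (-13)·(-17) + (-11)·(2) = 199
290·t² − 398·t + 97 = 0  ⇒  m = 199² − 290·97 = 11471
m = 11471 > 0,  v_rel·d = 199 > 0  ⇒  inside

inside=yes margin=11471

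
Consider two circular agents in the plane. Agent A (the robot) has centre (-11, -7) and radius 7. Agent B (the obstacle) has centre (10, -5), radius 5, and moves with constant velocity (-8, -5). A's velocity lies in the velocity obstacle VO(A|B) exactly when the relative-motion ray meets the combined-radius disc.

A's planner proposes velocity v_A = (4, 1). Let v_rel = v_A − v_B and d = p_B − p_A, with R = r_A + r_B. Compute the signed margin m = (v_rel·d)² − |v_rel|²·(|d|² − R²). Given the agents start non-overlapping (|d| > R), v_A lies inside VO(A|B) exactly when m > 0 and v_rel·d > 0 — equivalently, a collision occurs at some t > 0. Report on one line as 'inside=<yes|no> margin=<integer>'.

d = (21, 2),  |d|² = 445;  R = 7+5 = 12,  c = 445−12² = 301
v_rel = (12, 6),  |v_rel|² = 180;  v_rel·d = (12)·(21) + (6)·(2) = 264
180·t² − 528·t + 301 = 0  ⇒  m = 264² − 180·301 = 15516
m = 15516 > 0,  v_rel·d = 264 > 0  ⇒  inside

inside=yes margin=15516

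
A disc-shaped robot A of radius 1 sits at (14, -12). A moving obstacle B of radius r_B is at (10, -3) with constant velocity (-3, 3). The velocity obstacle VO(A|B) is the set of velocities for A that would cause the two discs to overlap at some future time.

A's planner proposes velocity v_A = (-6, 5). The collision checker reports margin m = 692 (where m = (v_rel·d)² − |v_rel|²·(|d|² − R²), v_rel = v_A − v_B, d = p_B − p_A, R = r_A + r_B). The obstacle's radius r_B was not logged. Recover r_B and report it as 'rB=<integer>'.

m = 692
d = (-4, 9);  v_rel = (-3, 2),  |v_rel|² = 13
v_rel×d = (-3)·(9) − (2)·(-4) = -19
since m = R²·13 − (-19)²:  R² = (361 + 692) / 13 = 81
R = √81 = 9  ⇒  r_B = 9 − 1 = 8

rB=8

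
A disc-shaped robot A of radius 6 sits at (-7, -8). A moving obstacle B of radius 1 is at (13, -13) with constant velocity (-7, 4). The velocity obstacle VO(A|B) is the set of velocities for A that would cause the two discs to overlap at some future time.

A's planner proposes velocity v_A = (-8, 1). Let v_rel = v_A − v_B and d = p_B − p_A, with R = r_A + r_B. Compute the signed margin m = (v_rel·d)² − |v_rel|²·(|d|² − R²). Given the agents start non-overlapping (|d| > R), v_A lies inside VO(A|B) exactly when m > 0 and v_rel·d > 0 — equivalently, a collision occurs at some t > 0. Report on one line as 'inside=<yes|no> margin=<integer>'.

d = (20, -5),  |d|² = 425;  R = 6+1 = 7,  c = 425−7² = 376
v_rel = (-1, -3),  |v_rel|² = 10;  v_rel·d = (-1)·(20) + (-3)·(-5) = -5
10·t² + 10·t + 376 = 0  ⇒  m = (-5)² − 10·376 = -3735
m = -3735 < 0,  v_rel·d = -5 < 0  ⇒  outside

inside=no margin=-3735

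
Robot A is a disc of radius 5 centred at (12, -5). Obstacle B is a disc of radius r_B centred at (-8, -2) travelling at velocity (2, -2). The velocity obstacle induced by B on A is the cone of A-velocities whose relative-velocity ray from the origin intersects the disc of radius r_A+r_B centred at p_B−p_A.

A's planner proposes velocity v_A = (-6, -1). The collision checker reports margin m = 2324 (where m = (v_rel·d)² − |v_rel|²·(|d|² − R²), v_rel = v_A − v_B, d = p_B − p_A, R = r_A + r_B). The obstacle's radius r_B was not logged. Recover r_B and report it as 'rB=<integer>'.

m = 2324
d = (-20, 3);  v_rel = (-8, 1),  |v_rel|² = 65
v_rel×d = (-8)·(3) − (1)·(-20) = -4
since m = R²·65 − (-4)²:  R² = (16 + 2324) / 65 = 36
R = √36 = 6  ⇒  r_B = 6 − 5 = 1

rB=1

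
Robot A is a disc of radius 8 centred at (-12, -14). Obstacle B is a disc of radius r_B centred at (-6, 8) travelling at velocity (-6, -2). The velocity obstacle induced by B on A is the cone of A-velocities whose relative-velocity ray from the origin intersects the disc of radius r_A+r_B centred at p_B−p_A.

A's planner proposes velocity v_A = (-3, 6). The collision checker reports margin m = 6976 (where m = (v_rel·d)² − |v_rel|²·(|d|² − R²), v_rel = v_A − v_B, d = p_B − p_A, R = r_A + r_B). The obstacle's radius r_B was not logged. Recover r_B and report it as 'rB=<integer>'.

m = 6976
d = (6, 22);  v_rel = (3, 8),  |v_rel|² = 73
v_rel×d = (3)·(22) − (8)·(6) = 18
since m = R²·73 − 18²:  R² = (324 + 6976) / 73 = 100
R = √100 = 10  ⇒  r_B = 10 − 8 = 2

rB=2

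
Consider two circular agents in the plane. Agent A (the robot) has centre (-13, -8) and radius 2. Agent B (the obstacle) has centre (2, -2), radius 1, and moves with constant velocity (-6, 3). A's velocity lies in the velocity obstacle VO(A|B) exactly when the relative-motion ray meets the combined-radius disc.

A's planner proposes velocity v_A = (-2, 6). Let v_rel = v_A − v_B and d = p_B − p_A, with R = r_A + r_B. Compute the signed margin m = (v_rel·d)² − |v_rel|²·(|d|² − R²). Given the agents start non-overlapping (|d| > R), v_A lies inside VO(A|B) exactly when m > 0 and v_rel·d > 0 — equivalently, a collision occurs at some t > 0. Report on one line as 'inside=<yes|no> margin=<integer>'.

d = (15, 6),  |d|² = 261;  R = 2+1 = 3,  c = 261−3² = 252
v_rel = (4, 3),  |v_rel|² = 25;  v_rel·d = (4)·(15) + (3)·(6) = 78
25·t² − 156·t + 252 = 0  ⇒  m = 78² − 25·252 = -216
m = -216 < 0,  v_rel·d = 78 > 0  ⇒  outside

inside=no margin=-216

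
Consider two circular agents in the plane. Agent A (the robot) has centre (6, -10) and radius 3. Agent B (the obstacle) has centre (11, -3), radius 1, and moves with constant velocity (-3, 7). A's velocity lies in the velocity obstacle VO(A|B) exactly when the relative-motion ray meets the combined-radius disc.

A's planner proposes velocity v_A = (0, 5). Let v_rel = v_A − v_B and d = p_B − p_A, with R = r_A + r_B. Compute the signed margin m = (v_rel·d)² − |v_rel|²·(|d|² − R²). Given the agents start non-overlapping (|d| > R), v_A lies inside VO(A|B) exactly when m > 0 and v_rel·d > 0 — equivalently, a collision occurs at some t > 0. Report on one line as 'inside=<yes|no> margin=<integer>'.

d = (5, 7),  |d|² = 74;  R = 3+1 = 4,  c = 74−4² = 58
v_rel = (3, -2),  |v_rel|² = 13;  v_rel·d = (3)·(5) + (-2)·(7) = 1
13·t² − 2·t + 58 = 0  ⇒  m = 1² − 13·58 = -753
m = -753 < 0,  v_rel·d = 1 > 0  ⇒  outside

inside=no margin=-753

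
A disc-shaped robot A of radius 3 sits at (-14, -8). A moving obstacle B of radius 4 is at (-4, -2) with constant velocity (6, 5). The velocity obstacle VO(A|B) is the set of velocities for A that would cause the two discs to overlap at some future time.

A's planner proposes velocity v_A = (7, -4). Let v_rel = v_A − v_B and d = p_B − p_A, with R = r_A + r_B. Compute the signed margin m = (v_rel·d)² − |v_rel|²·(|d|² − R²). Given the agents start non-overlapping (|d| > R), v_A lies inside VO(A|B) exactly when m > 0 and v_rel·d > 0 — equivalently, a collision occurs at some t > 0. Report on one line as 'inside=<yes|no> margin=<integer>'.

d = (10, 6),  |d|² = 136;  R = 3+4 = 7,  c = 136−7² = 87
v_rel = (1, -9),  |v_rel|² = 82;  v_rel·d = (1)·(10) + (-9)·(6) = -44
82·t² + 88·t + 87 = 0  ⇒  m = (-44)² − 82·87 = -5198
m = -5198 < 0,  v_rel·d = -44 < 0  ⇒  outside

inside=no margin=-5198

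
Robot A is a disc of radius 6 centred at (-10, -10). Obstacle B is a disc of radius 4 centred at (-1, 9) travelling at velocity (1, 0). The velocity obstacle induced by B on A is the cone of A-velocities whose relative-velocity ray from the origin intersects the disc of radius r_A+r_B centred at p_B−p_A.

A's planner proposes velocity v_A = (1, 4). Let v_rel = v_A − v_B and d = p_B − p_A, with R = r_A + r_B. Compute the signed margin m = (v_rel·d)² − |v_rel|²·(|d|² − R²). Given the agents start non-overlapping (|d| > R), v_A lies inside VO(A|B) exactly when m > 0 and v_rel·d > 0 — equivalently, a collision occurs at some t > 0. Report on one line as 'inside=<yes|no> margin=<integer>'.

d = (9, 19),  |d|² = 442;  R = 6+4 = 10,  c = 442−10² = 342
v_rel = (0, 4),  |v_rel|² = 16;  v_rel·d = (0)·(9) + (4)·(19) = 76
16·t² − 152·t + 342 = 0  ⇒  m = 76² − 16·342 = 304
m = 304 > 0,  v_rel·d = 76 > 0  ⇒  inside

inside=yes margin=304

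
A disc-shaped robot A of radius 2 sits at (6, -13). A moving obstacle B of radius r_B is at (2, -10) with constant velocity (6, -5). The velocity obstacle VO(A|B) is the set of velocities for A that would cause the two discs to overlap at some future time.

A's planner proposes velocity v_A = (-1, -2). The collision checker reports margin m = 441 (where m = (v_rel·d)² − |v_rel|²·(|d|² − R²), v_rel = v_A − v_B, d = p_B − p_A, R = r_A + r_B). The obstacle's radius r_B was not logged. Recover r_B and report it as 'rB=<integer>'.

m = 441
d = (-4, 3);  v_rel = (-7, 3),  |v_rel|² = 58
v_rel×d = (-7)·(3) − (3)·(-4) = -9
since m = R²·58 − (-9)²:  R² = (81 + 441) / 58 = 9
R = √9 = 3  ⇒  r_B = 3 − 2 = 1

rB=1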